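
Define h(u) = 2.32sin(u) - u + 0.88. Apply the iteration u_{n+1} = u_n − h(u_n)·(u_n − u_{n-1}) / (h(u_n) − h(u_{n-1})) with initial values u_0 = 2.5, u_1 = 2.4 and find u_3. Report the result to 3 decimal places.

h(2.5) = -0.23154, h(2.4) = 0.04707
u_2 = 2.40000 − 0.04707·(2.40000 − 2.50000) / (0.04707 − (-0.23154)) = 2.40000 − (-0.00471)/(0.27862) = 2.41690
h(2.41690) = 0.00105
u_3 = 2.41690 − 0.00105·(2.41690 − 2.40000) / (0.00105 − 0.04707) = 2.41690 − (0.00002)/(-0.04602) = 2.41728

2.417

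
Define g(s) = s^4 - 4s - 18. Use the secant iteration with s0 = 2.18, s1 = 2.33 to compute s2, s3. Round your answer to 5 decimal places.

g(2.18) = -4.1346942, g(2.33) = 2.1529552
s2 = 2.3300000 − 2.1529552·(2.3300000 − 2.1800000) / (2.1529552 − (-4.1346942)) = 2.3300000 − (0.3229433)/(6.2876494) = 2.2786385
g(2.2786385) = -0.1556828
s3 = 2.2786385 − (-0.1556828)·(2.2786385 − 2.3300000) / (-0.1556828 − 2.1529552) = 2.2786385 − (0.0079961)/(-2.3086380) = 2.2821020

2.27864, 2.28210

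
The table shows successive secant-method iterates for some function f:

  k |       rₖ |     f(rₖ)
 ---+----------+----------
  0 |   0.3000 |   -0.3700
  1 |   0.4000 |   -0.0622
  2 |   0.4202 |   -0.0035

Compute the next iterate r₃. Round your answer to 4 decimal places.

0.4214

r₃ = 0.4202 − (-0.0035)·(0.4202 − 0.4000) / (-0.0035 − (-0.0622))
   = 0.4202 − (-0.000071)/(0.058700) = 0.421404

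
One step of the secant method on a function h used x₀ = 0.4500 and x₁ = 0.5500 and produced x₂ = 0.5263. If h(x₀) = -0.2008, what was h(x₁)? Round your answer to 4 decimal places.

The secant line through (0.4500, -0.2008) and (0.5500, h(x₁)) crosses zero at x₂ = 0.5263.
So (0.4500, -0.2008), (0.5500, h(x₁)), (0.5263, 0) are collinear:
h(x₁) = -0.2008 · (0.5500 − 0.5263) / (0.4500 − 0.5263) = -0.2008 · (0.023700)/(-0.076300) = 0.062372

0.0624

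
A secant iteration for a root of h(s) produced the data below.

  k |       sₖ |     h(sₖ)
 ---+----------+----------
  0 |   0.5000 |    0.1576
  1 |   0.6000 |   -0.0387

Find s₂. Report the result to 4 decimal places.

0.5803

s₂ = 0.6000 − (-0.0387)·(0.6000 − 0.5000) / (-0.0387 − 0.1576)
   = 0.6000 − (-0.003870)/(-0.196300) = 0.580285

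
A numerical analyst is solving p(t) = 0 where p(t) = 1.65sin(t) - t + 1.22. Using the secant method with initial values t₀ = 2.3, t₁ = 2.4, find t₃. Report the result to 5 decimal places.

2.37023

p(2.3) = 0.1504136, p(2.4) = -0.0654858
t₂ = 2.4000000 − (-0.0654858)·(2.4000000 − 2.3000000) / (-0.0654858 − 0.1504136) = 2.4000000 − (-0.0065486)/(-0.2158994) = 2.3696684
p(2.3696684) = 0.0012320
t₃ = 2.3696684 − 0.0012320·(2.3696684 − 2.4000000) / (0.0012320 − (-0.0654858)) = 2.3696684 − (-0.0000374)/(0.0667178) = 2.3702285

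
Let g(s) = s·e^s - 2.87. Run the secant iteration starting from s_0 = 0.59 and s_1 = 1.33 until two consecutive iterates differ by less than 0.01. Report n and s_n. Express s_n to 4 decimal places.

g(0.59) = -1.805647, g(1.33) = 2.158788
s_2 = 1.330000 − 2.158788·(0.740000)/(3.964435) = 0.927041;  |Δ| = 0.402959
g(0.927041) = -0.527346
s_3 = 0.927041 − (-0.527346)·(-0.402959)/(-2.686134) = 1.006151;  |Δ| = 0.079109
g(1.006151) = -0.118124
s_4 = 1.006151 − (-0.118124)·(0.079109)/(0.409223) = 1.028986;  |Δ| = 0.022835
g(1.028986) = 0.009337
s_5 = 1.028986 − 0.009337·(0.022835)/(0.127461) = 1.027313;  |Δ| = 0.001673
|s_5 − s_4| = 0.001673 < 0.01

n = 5, s_n = 1.0273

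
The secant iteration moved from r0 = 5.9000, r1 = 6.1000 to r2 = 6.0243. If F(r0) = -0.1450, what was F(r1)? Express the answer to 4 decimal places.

0.0883

The secant line through (5.9000, -0.1450) and (6.1000, F(r1)) crosses zero at r2 = 6.0243.
So (5.9000, -0.1450), (6.1000, F(r1)), (6.0243, 0) are collinear:
F(r1) = -0.1450 · (6.1000 − 6.0243) / (5.9000 − 6.0243) = -0.1450 · (0.075700)/(-0.124300) = 0.088307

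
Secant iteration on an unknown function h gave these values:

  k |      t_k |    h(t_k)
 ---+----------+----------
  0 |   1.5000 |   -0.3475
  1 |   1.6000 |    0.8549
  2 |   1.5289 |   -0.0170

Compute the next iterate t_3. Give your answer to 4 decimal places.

1.5303

t_3 = 1.5289 − (-0.0170)·(1.5289 − 1.6000) / (-0.0170 − 0.8549)
   = 1.5289 − (0.001209)/(-0.871900) = 1.530286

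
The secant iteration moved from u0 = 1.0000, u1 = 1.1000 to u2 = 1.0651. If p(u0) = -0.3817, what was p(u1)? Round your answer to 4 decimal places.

0.2046

The secant line through (1.0000, -0.3817) and (1.1000, p(u1)) crosses zero at u2 = 1.0651.
So (1.0000, -0.3817), (1.1000, p(u1)), (1.0651, 0) are collinear:
p(u1) = -0.3817 · (1.1000 − 1.0651) / (1.0000 − 1.0651) = -0.3817 · (0.034900)/(-0.065100) = 0.204629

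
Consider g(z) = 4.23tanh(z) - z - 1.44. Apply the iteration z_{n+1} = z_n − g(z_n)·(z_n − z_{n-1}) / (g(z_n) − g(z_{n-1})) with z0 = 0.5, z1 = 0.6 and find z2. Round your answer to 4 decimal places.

0.4932

g(0.5) = 0.014756, g(0.6) = 0.231720
z2 = 0.600000 − 0.231720·(0.600000 − 0.500000) / (0.231720 − 0.014756) = 0.600000 − (0.023172)/(0.216964) = 0.493199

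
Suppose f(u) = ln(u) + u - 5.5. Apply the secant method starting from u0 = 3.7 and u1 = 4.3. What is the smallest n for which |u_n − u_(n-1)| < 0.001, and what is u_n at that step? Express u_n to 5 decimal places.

f(3.7) = -0.4916672, f(4.3) = 0.2586150
u2 = 4.3000000 − 0.2586150·(0.6000000)/(0.7502822) = 4.0931858;  |Δ| = 0.2068142
f(4.0931858) = 0.0025094
u3 = 4.0931858 − 0.0025094·(-0.2068142)/(-0.2561056) = 4.0911594;  |Δ| = 0.0020264
f(4.0911594) = -0.0000122
u4 = 4.0911594 − (-0.0000122)·(-0.0020264)/(-0.0025216) = 4.0911692;  |Δ| = 0.0000098
|u4 − u3| = 0.0000098 < 0.001

n = 4, u_n = 4.09117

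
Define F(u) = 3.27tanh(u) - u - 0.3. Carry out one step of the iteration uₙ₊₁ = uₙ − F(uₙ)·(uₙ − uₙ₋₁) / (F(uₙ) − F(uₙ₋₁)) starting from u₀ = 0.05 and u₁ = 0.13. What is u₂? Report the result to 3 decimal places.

0.133

F(0.05) = -0.18664, F(0.13) = -0.00728
u₂ = 0.13000 − (-0.00728)·(0.13000 − 0.05000) / (-0.00728 − (-0.18664)) = 0.13000 − (-0.00058)/(0.17936) = 0.13325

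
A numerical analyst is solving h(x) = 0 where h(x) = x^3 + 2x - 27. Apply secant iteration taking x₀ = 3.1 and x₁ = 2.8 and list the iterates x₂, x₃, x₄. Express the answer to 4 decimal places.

2.7804, 2.7782, 2.7782

h(3.1) = 8.991000, h(2.8) = 0.552000
x₂ = 2.800000 − 0.552000·(2.800000 − 3.100000) / (0.552000 − 8.991000) = 2.800000 − (-0.165600)/(-8.439000) = 2.780377
h(2.780377) = 0.054444
x₃ = 2.780377 − 0.054444·(2.780377 − 2.800000) / (0.054444 − 0.552000) = 2.780377 − (-0.001068)/(-0.497556) = 2.778230
h(2.778230) = 0.000391
x₄ = 2.778230 − 0.000391·(2.778230 − 2.780377) / (0.000391 − 0.054444) = 2.778230 − (-0.000001)/(-0.054053) = 2.778214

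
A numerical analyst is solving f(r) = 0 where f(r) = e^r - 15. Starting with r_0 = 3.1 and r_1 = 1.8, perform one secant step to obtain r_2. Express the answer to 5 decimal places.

2.52054

f(3.1) = 7.1979513, f(1.8) = -8.9503525
r_2 = 1.8000000 − (-8.9503525)·(1.8000000 − 3.1000000) / (-8.9503525 − 7.1979513) = 1.8000000 − (11.6354583)/(-16.1483038) = 2.5205375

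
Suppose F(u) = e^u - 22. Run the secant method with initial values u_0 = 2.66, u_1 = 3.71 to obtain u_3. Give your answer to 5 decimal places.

F(2.66) = -7.7037109, F(3.71) = 18.8538065
u_2 = 3.7100000 − 18.8538065·(3.7100000 − 2.6600000) / (18.8538065 − (-7.7037109)) = 3.7100000 − (19.7964969)/(26.5575174) = 2.9645803
F(2.9645803) = -2.6134351
u_3 = 2.9645803 − (-2.6134351)·(2.9645803 − 3.7100000) / (-2.6134351 − 18.8538065) = 2.9645803 − (1.9481061)/(-21.4672417) = 3.0553281

3.05533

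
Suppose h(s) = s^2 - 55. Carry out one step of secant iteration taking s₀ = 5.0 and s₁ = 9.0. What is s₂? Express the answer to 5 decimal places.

7.14286

h(5.0) = -30.0000000, h(9.0) = 26.0000000
s₂ = 9.0000000 − 26.0000000·(9.0000000 − 5.0000000) / (26.0000000 − (-30.0000000)) = 9.0000000 − (104.0000000)/(56.0000000) = 7.1428571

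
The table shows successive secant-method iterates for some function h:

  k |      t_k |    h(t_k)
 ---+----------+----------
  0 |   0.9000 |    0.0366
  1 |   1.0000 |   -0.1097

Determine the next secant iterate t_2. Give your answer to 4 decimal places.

0.9250

t_2 = 1.0000 − (-0.1097)·(1.0000 − 0.9000) / (-0.1097 − 0.0366)
   = 1.0000 − (-0.010970)/(-0.146300) = 0.925017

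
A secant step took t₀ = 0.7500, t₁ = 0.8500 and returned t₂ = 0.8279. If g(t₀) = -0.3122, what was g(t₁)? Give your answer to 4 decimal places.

0.0886

The secant line through (0.7500, -0.3122) and (0.8500, g(t₁)) crosses zero at t₂ = 0.8279.
So (0.7500, -0.3122), (0.8500, g(t₁)), (0.8279, 0) are collinear:
g(t₁) = -0.3122 · (0.8500 − 0.8279) / (0.7500 − 0.8279) = -0.3122 · (0.022100)/(-0.077900) = 0.088570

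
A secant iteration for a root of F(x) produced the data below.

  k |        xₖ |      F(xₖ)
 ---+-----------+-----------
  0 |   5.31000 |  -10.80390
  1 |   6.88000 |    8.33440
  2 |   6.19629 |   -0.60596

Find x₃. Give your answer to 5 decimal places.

x₃ = 6.19629 − (-0.60596)·(6.19629 − 6.88000) / (-0.60596 − 8.33440)
   = 6.19629 − (0.4143009)/(-8.9403600) = 6.2426305

6.24263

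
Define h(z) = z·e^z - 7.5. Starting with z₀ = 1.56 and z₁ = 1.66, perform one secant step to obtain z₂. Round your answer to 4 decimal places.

1.5658

h(1.56) = -0.076239, h(1.66) = 1.230456
z₂ = 1.660000 − 1.230456·(1.660000 − 1.560000) / (1.230456 − (-0.076239)) = 1.660000 − (0.123046)/(1.306695) = 1.565834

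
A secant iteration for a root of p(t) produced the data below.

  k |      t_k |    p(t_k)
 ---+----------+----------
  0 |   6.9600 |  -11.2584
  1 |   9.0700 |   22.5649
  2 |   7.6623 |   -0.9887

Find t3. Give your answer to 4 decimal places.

7.7214

t3 = 7.6623 − (-0.9887)·(7.6623 − 9.0700) / (-0.9887 − 22.5649)
   = 7.6623 − (1.391793)/(-23.553600) = 7.721390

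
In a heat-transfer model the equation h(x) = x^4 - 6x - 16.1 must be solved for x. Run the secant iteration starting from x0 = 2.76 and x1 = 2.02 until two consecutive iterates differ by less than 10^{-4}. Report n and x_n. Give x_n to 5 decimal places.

n = 6, x_n = 2.34348

h(2.76) = 25.3678298, h(2.02) = -11.5703358
x2 = 2.0200000 − (-11.5703358)·(-0.7400000)/(-36.9381656) = 2.2517941;  |Δ| = 0.2317941
h(2.2517941) = -3.9000172
x3 = 2.2517941 − (-3.9000172)·(0.2317941)/(7.6703186) = 2.3696511;  |Δ| = 0.1178570
h(2.3696511) = 1.2130856
x4 = 2.3696511 − 1.2130856·(0.1178570)/(5.1131028) = 2.3416895;  |Δ| = 0.0279616
h(2.3416895) = -0.0812586
x5 = 2.3416895 − (-0.0812586)·(-0.0279616)/(-1.2943442) = 2.3434449;  |Δ| = 0.0017554
h(2.3434449) = -0.0015264
x6 = 2.3434449 − (-0.0015264)·(0.0017554)/(0.0797322) = 2.3434785;  |Δ| = 0.0000336
|x6 − x5| = 0.0000336 < 10^{-4}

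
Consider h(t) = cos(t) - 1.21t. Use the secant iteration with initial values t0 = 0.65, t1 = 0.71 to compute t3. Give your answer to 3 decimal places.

0.655

h(0.65) = 0.00958, h(0.71) = -0.10074
t2 = 0.71000 − (-0.10074)·(0.71000 − 0.65000) / (-0.10074 − 0.00958) = 0.71000 − (-0.00604)/(-0.11032) = 0.65521
h(0.65521) = 0.00011
t3 = 0.65521 − 0.00011·(0.65521 − 0.71000) / (0.00011 − (-0.10074)) = 0.65521 − (-0.00001)/(0.10085) = 0.65527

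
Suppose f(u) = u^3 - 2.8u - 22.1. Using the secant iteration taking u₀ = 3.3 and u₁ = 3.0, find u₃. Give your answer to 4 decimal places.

f(3.3) = 4.597000, f(3.0) = -3.500000
u₂ = 3.000000 − (-3.500000)·(3.000000 − 3.300000) / (-3.500000 − 4.597000) = 3.000000 − (1.050000)/(-8.097000) = 3.129678
f(3.129678) = -0.208273
u₃ = 3.129678 − (-0.208273)·(3.129678 − 3.000000) / (-0.208273 − (-3.500000)) = 3.129678 − (-0.027008)/(3.291727) = 3.137883

3.1379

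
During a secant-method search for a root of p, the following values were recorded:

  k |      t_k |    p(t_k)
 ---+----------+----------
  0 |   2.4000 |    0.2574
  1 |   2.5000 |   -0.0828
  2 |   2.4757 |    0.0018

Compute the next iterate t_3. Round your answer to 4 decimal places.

2.4762

t_3 = 2.4757 − 0.0018·(2.4757 − 2.5000) / (0.0018 − (-0.0828))
   = 2.4757 − (-0.000044)/(0.084600) = 2.476217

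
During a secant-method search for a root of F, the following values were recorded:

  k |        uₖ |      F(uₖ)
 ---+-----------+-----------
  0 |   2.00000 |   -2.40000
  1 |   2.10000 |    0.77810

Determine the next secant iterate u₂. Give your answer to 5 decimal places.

2.07552

u₂ = 2.10000 − 0.77810·(2.10000 − 2.00000) / (0.77810 − (-2.40000))
   = 2.10000 − (0.0778100)/(3.1781000) = 2.0755168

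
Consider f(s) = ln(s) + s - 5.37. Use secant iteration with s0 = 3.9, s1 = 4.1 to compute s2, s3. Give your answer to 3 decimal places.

f(3.9) = -0.10902, f(4.1) = 0.14099
s2 = 4.10000 − 0.14099·(4.10000 − 3.90000) / (0.14099 − (-0.10902)) = 4.10000 − (0.02820)/(0.25001) = 3.98722
f(3.98722) = 0.00031
s3 = 3.98722 − 0.00031·(3.98722 − 4.10000) / (0.00031 − 0.14099) = 3.98722 − (-0.00003)/(-0.14068) = 3.98697

3.987, 3.987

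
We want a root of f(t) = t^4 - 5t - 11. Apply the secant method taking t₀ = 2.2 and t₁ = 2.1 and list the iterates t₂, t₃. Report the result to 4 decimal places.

f(2.2) = 1.425600, f(2.1) = -2.051900
t₂ = 2.100000 − (-2.051900)·(2.100000 − 2.200000) / (-2.051900 − 1.425600) = 2.100000 − (0.205190)/(-3.477500) = 2.159005
f(2.159005) = -0.067282
t₃ = 2.159005 − (-0.067282)·(2.159005 − 2.100000) / (-0.067282 − (-2.051900)) = 2.159005 − (-0.003970)/(1.984618) = 2.161005

2.1590, 2.1610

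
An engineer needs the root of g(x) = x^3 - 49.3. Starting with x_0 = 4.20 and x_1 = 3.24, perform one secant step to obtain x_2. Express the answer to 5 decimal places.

3.60621

g(4.20) = 24.7880000, g(3.24) = -15.2877760
x_2 = 3.2400000 − (-15.2877760)·(3.2400000 − 4.2000000) / (-15.2877760 − 24.7880000) = 3.2400000 − (14.6762650)/(-40.0757760) = 3.6062129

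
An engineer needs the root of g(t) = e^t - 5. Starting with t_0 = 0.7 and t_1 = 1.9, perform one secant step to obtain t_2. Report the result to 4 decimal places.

1.4670

g(0.7) = -2.986247, g(1.9) = 1.685894
t_2 = 1.900000 − 1.685894·(1.900000 − 0.700000) / (1.685894 − (-2.986247)) = 1.900000 − (2.023073)/(4.672142) = 1.466992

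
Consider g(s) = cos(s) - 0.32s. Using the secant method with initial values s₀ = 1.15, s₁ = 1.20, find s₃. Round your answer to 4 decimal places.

1.1827

g(1.15) = 0.040487, g(1.20) = -0.021642
s₂ = 1.200000 − (-0.021642)·(1.200000 − 1.150000) / (-0.021642 − 0.040487) = 1.200000 − (-0.001082)/(-0.062130) = 1.182583
g(1.182583) = 0.000109
s₃ = 1.182583 − 0.000109·(1.182583 − 1.200000) / (0.000109 − (-0.021642)) = 1.182583 − (-0.000002)/(0.021751) = 1.182670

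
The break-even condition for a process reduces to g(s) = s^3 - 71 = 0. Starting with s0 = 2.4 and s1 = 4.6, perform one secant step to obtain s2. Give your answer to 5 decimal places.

3.90622

g(2.4) = -57.1760000, g(4.6) = 26.3360000
s2 = 4.6000000 − 26.3360000·(4.6000000 − 2.4000000) / (26.3360000 − (-57.1760000)) = 4.6000000 − (57.9392000)/(83.5120000) = 3.9062171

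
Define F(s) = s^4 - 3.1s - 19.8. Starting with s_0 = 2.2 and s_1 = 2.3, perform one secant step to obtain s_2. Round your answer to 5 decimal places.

F(2.2) = -3.1944000, F(2.3) = 1.0541000
s_2 = 2.3000000 − 1.0541000·(2.3000000 − 2.2000000) / (1.0541000 − (-3.1944000)) = 2.3000000 − (0.1054100)/(4.2485000) = 2.2751889

2.27519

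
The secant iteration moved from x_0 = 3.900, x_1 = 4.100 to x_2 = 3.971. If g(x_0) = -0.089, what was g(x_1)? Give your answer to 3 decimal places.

0.162

The secant line through (3.900, -0.089) and (4.100, g(x_1)) crosses zero at x_2 = 3.971.
So (3.900, -0.089), (4.100, g(x_1)), (3.971, 0) are collinear:
g(x_1) = -0.089 · (4.100 − 3.971) / (3.900 − 3.971) = -0.089 · (0.12900)/(-0.07100) = 0.16170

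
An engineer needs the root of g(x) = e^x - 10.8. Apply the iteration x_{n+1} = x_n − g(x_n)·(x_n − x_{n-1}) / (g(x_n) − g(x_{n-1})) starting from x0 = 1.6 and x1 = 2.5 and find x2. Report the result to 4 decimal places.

2.3279

g(1.6) = -5.846968, g(2.5) = 1.382494
x2 = 2.500000 − 1.382494·(2.500000 − 1.600000) / (1.382494 − (-5.846968)) = 2.500000 − (1.244245)/(7.229462) = 2.327892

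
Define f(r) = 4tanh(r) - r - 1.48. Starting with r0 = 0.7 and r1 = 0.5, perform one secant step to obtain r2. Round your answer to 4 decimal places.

f(0.7) = 0.237471, f(0.5) = -0.131531
r2 = 0.500000 − (-0.131531)·(0.500000 − 0.700000) / (-0.131531 − 0.237471) = 0.500000 − (0.026306)/(-0.369002) = 0.571290

0.5713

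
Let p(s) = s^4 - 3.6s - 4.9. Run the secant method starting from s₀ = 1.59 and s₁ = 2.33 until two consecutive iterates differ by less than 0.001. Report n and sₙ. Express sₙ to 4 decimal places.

p(1.59) = -4.232710, p(2.33) = 16.184955
s₂ = 2.330000 − 16.184955·(0.740000)/(20.417666) = 1.743407;  |Δ| = 0.586593
p(1.743407) = -1.937906
s₃ = 1.743407 − (-1.937906)·(-0.586593)/(-18.122861) = 1.806132;  |Δ| = 0.062725
p(1.806132) = -0.760695
s₄ = 1.806132 − (-0.760695)·(0.062725)/(1.177210) = 1.846664;  |Δ| = 0.040532
p(1.846664) = 0.081258
s₅ = 1.846664 − 0.081258·(0.040532)/(0.841954) = 1.842752;  |Δ| = 0.003912
p(1.842752) = -0.002884
s₆ = 1.842752 − (-0.002884)·(-0.003912)/(-0.084143) = 1.842886;  |Δ| = 0.000134
|s₆ − s₅| = 0.000134 < 0.001

n = 6, sₙ = 1.8429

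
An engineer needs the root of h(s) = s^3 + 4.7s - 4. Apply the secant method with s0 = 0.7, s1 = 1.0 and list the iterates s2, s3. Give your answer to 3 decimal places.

0.753, 0.758

h(0.7) = -0.36700, h(1.0) = 1.70000
s2 = 1.00000 − 1.70000·(1.00000 − 0.70000) / (1.70000 − (-0.36700)) = 1.00000 − (0.51000)/(2.06700) = 0.75327
h(0.75327) = -0.03224
s3 = 0.75327 − (-0.03224)·(0.75327 − 1.00000) / (-0.03224 − 1.70000) = 0.75327 − (0.00796)/(-1.73224) = 0.75786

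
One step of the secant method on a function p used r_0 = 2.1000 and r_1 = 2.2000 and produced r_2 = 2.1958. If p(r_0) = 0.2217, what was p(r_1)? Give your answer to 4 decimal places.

-0.0097

The secant line through (2.1000, 0.2217) and (2.2000, p(r_1)) crosses zero at r_2 = 2.1958.
So (2.1000, 0.2217), (2.2000, p(r_1)), (2.1958, 0) are collinear:
p(r_1) = 0.2217 · (2.2000 − 2.1958) / (2.1000 − 2.1958) = 0.2217 · (0.004200)/(-0.095800) = -0.009720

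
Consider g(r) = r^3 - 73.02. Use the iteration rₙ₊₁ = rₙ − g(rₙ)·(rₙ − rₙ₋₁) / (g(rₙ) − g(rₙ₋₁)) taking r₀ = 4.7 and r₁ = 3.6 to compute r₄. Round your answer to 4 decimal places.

4.1795

g(4.7) = 30.803000, g(3.6) = -26.364000
r₂ = 3.600000 − (-26.364000)·(3.600000 − 4.700000) / (-26.364000 − 30.803000) = 3.600000 − (29.000400)/(-57.167000) = 4.107293
g(4.107293) = -3.730576
r₃ = 4.107293 − (-3.730576)·(4.107293 − 3.600000) / (-3.730576 − (-26.364000)) = 4.107293 − (-1.892494)/(22.633424) = 4.190908
g(4.190908) = 0.587875
r₄ = 4.190908 − 0.587875·(4.190908 − 4.107293) / (0.587875 − (-3.730576)) = 4.190908 − (0.049155)/(4.318451) = 4.179525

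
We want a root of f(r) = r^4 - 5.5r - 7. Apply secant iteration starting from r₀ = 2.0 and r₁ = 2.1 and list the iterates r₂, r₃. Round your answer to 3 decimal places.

2.069, 2.071

f(2.0) = -2.00000, f(2.1) = 0.89810
r₂ = 2.10000 − 0.89810·(2.10000 − 2.00000) / (0.89810 − (-2.00000)) = 2.10000 − (0.08981)/(2.89810) = 2.06901
f(2.06901) = -0.05426
r₃ = 2.06901 − (-0.05426)·(2.06901 − 2.10000) / (-0.05426 − 0.89810) = 2.06901 − (0.00168)/(-0.95236) = 2.07078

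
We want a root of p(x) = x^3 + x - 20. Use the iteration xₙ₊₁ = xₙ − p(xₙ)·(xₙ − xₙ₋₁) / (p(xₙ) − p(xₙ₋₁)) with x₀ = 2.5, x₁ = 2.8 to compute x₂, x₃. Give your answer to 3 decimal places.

2.585, 2.591

p(2.5) = -1.87500, p(2.8) = 4.75200
x₂ = 2.80000 − 4.75200·(2.80000 − 2.50000) / (4.75200 − (-1.87500)) = 2.80000 − (1.42560)/(6.62700) = 2.58488
p(2.58488) = -0.14397
x₃ = 2.58488 − (-0.14397)·(2.58488 − 2.80000) / (-0.14397 − 4.75200) = 2.58488 − (0.03097)/(-4.89597) = 2.59121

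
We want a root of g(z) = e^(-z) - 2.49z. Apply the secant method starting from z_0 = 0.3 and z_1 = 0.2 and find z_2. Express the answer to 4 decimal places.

g(0.3) = -0.006182, g(0.2) = 0.320731
z_2 = 0.200000 − 0.320731·(0.200000 − 0.300000) / (0.320731 − (-0.006182)) = 0.200000 − (-0.032073)/(0.326913) = 0.298109

0.2981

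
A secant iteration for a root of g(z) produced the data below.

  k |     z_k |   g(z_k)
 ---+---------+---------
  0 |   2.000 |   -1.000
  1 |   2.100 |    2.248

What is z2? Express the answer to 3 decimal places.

2.031

z2 = 2.100 − 2.248·(2.100 − 2.000) / (2.248 − (-1.000))
   = 2.100 − (0.22480)/(3.24800) = 2.03079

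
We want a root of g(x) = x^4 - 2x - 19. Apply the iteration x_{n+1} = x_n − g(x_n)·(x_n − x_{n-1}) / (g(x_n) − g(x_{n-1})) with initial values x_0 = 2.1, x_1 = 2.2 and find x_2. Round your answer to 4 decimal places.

2.1993

g(2.1) = -3.751900, g(2.2) = 0.025600
x_2 = 2.200000 − 0.025600·(2.200000 − 2.100000) / (0.025600 − (-3.751900)) = 2.200000 − (0.002560)/(3.777500) = 2.199322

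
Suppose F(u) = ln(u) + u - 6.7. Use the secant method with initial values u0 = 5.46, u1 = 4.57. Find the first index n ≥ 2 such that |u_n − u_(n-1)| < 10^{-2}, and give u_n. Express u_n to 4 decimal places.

n = 3, u_n = 5.0756

F(5.46) = 0.457449, F(4.57) = -0.610487
u2 = 4.570000 − (-0.610487)·(-0.890000)/(-1.067936) = 5.078770;  |Δ| = 0.508770
F(5.078770) = 0.003839
u3 = 5.078770 − 0.003839·(0.508770)/(0.614326) = 5.075591;  |Δ| = 0.003179
|u3 − u2| = 0.003179 < 10^{-2}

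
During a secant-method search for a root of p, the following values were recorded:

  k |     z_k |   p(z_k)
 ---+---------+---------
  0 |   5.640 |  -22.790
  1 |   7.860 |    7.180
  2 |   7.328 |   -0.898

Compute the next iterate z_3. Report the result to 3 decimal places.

z_3 = 7.328 − (-0.898)·(7.328 − 7.860) / (-0.898 − 7.180)
   = 7.328 − (0.47774)/(-8.07800) = 7.38714

7.387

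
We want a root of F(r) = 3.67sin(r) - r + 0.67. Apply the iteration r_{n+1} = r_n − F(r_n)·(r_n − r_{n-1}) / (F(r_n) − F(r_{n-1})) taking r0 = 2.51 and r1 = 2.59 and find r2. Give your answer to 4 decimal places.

2.5908

F(2.51) = 0.326881, F(2.59) = 0.003243
r2 = 2.590000 − 0.003243·(2.590000 − 2.510000) / (0.003243 − 0.326881) = 2.590000 − (0.000259)/(-0.323639) = 2.590802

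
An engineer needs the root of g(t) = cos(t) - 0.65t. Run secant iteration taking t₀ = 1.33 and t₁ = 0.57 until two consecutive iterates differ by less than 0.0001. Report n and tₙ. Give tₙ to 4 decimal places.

g(1.33) = -0.626024, g(0.57) = 0.471401
t₂ = 0.570000 − 0.471401·(-0.760000)/(1.097425) = 0.896459;  |Δ| = 0.326459
g(0.896459) = 0.041681
t₃ = 0.896459 − 0.041681·(0.326459)/(-0.429720) = 0.928124;  |Δ| = 0.031665
g(0.928124) = -0.003945
t₄ = 0.928124 − (-0.003945)·(0.031665)/(-0.045625) = 0.925387;  |Δ| = 0.002738
g(0.925387) = 0.000024
t₅ = 0.925387 − 0.000024·(-0.002738)/(0.003969) = 0.925404;  |Δ| = 0.000017
|t₅ − t₄| = 0.000017 < 0.0001

n = 5, tₙ = 0.9254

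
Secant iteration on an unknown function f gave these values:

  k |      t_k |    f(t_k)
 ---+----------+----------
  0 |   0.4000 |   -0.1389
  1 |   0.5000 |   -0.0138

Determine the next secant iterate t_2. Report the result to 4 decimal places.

0.5110

t_2 = 0.5000 − (-0.0138)·(0.5000 − 0.4000) / (-0.0138 − (-0.1389))
   = 0.5000 − (-0.001380)/(0.125100) = 0.511031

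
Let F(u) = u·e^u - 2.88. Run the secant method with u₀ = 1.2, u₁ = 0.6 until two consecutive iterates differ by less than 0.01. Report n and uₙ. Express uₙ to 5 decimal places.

F(1.2) = 1.1041403, F(0.6) = -1.7867287
u₂ = 0.6000000 − (-1.7867287)·(-0.6000000)/(-2.8908690) = 0.9708356;  |Δ| = 0.3708356
F(0.9708356) = -0.3168486
u₃ = 0.9708356 − (-0.3168486)·(0.3708356)/(1.4698801) = 1.0507733;  |Δ| = 0.0799376
F(1.0507733) = 0.1250662
u₄ = 1.0507733 − 0.1250662·(0.0799376)/(0.4419148) = 1.0281501;  |Δ| = 0.0226231
F(1.0281501) = -0.0054063
u₅ = 1.0281501 − (-0.0054063)·(-0.0226231)/(-0.1304725) = 1.0290876;  |Δ| = 0.0009374
|u₅ − u₄| = 0.0009374 < 0.01

n = 5, uₙ = 1.02909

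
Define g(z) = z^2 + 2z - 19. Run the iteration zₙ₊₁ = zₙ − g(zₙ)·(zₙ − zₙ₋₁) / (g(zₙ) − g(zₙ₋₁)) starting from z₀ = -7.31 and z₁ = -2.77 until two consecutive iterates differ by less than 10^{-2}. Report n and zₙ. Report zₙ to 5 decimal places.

n = 6, zₙ = -5.47214

g(-7.31) = 19.8161000, g(-2.77) = -16.8671000
z₂ = -2.7700000 − (-16.8671000)·(4.5400000)/(-36.6832000) = -4.8575124;  |Δ| = 2.0875124
g(-4.8575124) = -5.1195983
z₃ = -4.8575124 − (-5.1195983)·(-2.0875124)/(11.7475017) = -5.7672568;  |Δ| = 0.9097445
g(-5.7672568) = 2.7267378
z₄ = -5.7672568 − 2.7267378·(-0.9097445)/(7.8463361) = -5.4511049;  |Δ| = 0.3161520
g(-5.4511049) = -0.1876654
z₅ = -5.4511049 − (-0.1876654)·(0.3161520)/(-2.9144033) = -5.4714627;  |Δ| = 0.0203578
g(-5.4714627) = -0.0060217
z₆ = -5.4714627 − (-0.0060217)·(-0.0203578)/(0.1816437) = -5.4721375;  |Δ| = 0.0006749
|z₆ − z₅| = 0.0006749 < 10^{-2}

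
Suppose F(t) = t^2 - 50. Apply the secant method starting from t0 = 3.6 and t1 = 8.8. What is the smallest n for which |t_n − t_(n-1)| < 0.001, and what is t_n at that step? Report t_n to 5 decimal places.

n = 6, t_n = 7.07107

F(3.6) = -37.0400000, F(8.8) = 27.4400000
t2 = 8.8000000 − 27.4400000·(5.2000000)/(64.4800000) = 6.5870968;  |Δ| = 2.2129032
F(6.5870968) = -6.6101561
t3 = 6.5870968 − (-6.6101561)·(-2.2129032)/(-34.0501561) = 7.0166876;  |Δ| = 0.4295909
F(7.0166876) = -0.7660947
t4 = 7.0166876 − (-0.7660947)·(0.4295909)/(5.8440614) = 7.0730025;  |Δ| = 0.0563148
F(7.0730025) = 0.0273637
t5 = 7.0730025 − 0.0273637·(0.0563148)/(0.7934584) = 7.0710603;  |Δ| = 0.0019421
F(7.0710603) = -0.0001056
t6 = 7.0710603 − (-0.0001056)·(-0.0019421)/(-0.0274693) = 7.0710678;  |Δ| = 0.0000075
|t6 − t5| = 0.0000075 < 0.001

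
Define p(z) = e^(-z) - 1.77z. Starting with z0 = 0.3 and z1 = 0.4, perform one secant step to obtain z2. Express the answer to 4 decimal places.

p(0.3) = 0.209818, p(0.4) = -0.037680
z2 = 0.400000 − (-0.037680)·(0.400000 − 0.300000) / (-0.037680 − 0.209818) = 0.400000 − (-0.003768)/(-0.247498) = 0.384776

0.3848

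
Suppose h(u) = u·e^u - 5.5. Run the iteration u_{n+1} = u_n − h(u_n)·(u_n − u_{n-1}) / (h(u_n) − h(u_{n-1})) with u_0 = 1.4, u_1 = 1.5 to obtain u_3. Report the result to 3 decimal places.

1.382

h(1.4) = 0.17728, h(1.5) = 1.22253
u_2 = 1.50000 − 1.22253·(1.50000 − 1.40000) / (1.22253 − 0.17728) = 1.50000 − (0.12225)/(1.04525) = 1.38304
h(1.38304) = 0.01418
u_3 = 1.38304 − 0.01418·(1.38304 − 1.50000) / (0.01418 − 1.22253) = 1.38304 − (-0.00166)/(-1.20835) = 1.38167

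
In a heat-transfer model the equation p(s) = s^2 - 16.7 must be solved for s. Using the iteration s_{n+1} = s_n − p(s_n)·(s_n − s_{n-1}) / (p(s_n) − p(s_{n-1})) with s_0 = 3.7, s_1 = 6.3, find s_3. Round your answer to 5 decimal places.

p(3.7) = -3.0100000, p(6.3) = 22.9900000
s_2 = 6.3000000 − 22.9900000·(6.3000000 − 3.7000000) / (22.9900000 − (-3.0100000)) = 6.3000000 − (59.7740000)/(26.0000000) = 4.0010000
p(4.0010000) = -0.6919990
s_3 = 4.0010000 − (-0.6919990)·(4.0010000 − 6.3000000) / (-0.6919990 − 22.9900000) = 4.0010000 − (1.5909057)/(-23.6819990) = 4.0681778

4.06818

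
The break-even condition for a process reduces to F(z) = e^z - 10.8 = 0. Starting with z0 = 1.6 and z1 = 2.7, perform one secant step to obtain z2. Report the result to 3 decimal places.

F(1.6) = -5.84697, F(2.7) = 4.07973
z2 = 2.70000 − 4.07973·(2.70000 − 1.60000) / (4.07973 − (-5.84697)) = 2.70000 − (4.48770)/(9.92670) = 2.24792

2.248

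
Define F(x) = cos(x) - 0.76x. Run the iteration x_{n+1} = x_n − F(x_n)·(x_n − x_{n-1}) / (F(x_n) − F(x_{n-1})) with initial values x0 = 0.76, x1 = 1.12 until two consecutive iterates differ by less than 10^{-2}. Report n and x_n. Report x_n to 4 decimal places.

F(0.76) = 0.147236, F(1.12) = -0.415518
x2 = 1.120000 − (-0.415518)·(0.360000)/(-0.562754) = 0.854189;  |Δ| = 0.265811
F(0.854189) = 0.007647
x3 = 0.854189 − 0.007647·(-0.265811)/(0.423165) = 0.858992;  |Δ| = 0.004804
|x3 − x2| = 0.004804 < 10^{-2}

n = 3, x_n = 0.8590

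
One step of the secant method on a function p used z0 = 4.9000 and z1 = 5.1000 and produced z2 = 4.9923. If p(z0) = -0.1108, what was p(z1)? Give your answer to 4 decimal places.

0.1293

The secant line through (4.9000, -0.1108) and (5.1000, p(z1)) crosses zero at z2 = 4.9923.
So (4.9000, -0.1108), (5.1000, p(z1)), (4.9923, 0) are collinear:
p(z1) = -0.1108 · (5.1000 − 4.9923) / (4.9000 − 4.9923) = -0.1108 · (0.107700)/(-0.092300) = 0.129287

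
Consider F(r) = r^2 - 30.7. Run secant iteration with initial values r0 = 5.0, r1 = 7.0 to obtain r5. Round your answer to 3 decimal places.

F(5.0) = -5.70000, F(7.0) = 18.30000
r2 = 7.00000 − 18.30000·(7.00000 − 5.00000) / (18.30000 − (-5.70000)) = 7.00000 − (36.60000)/(24.00000) = 5.47500
F(5.47500) = -0.72438
r3 = 5.47500 − (-0.72438)·(5.47500 − 7.00000) / (-0.72438 − 18.30000) = 5.47500 − (1.10467)/(-19.02438) = 5.53307
F(5.53307) = -0.08518
r4 = 5.53307 − (-0.08518)·(5.53307 − 5.47500) / (-0.08518 − (-0.72438)) = 5.53307 − (-0.00495)/(0.63920) = 5.54080
F(5.54080) = 0.00051
r5 = 5.54080 − 0.00051·(5.54080 − 5.53307) / (0.00051 − (-0.08518)) = 5.54080 − (0.00000)/(0.08569) = 5.54076

5.541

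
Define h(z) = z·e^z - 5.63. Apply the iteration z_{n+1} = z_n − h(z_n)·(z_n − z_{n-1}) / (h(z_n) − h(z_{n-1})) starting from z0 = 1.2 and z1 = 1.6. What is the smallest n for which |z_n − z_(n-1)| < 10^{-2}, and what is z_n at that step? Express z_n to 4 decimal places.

n = 4, z_n = 1.3952

h(1.2) = -1.645860, h(1.6) = 2.294852
z2 = 1.600000 − 2.294852·(0.400000)/(3.940712) = 1.367062;  |Δ| = 0.232938
h(1.367062) = -0.265913
z3 = 1.367062 − (-0.265913)·(-0.232938)/(-2.560765) = 1.391251;  |Δ| = 0.024189
h(1.391251) = -0.037347
z4 = 1.391251 − (-0.037347)·(0.024189)/(0.228566) = 1.395203;  |Δ| = 0.003952
|z4 − z3| = 0.003952 < 10^{-2}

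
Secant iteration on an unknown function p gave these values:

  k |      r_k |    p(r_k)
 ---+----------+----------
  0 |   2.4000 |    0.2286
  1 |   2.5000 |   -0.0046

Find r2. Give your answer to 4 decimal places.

r2 = 2.5000 − (-0.0046)·(2.5000 − 2.4000) / (-0.0046 − 0.2286)
   = 2.5000 − (-0.000460)/(-0.233200) = 2.498027

2.4980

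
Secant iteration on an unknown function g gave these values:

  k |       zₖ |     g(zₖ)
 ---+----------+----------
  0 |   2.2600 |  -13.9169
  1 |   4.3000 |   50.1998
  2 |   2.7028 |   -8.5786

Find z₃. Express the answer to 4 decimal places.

2.9359

z₃ = 2.7028 − (-8.5786)·(2.7028 − 4.3000) / (-8.5786 − 50.1998)
   = 2.7028 − (13.701740)/(-58.778400) = 2.935908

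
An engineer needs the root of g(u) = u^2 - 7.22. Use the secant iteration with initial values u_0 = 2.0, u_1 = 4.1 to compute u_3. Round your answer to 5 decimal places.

2.65308

g(2.0) = -3.2200000, g(4.1) = 9.5900000
u_2 = 4.1000000 − 9.5900000·(4.1000000 − 2.0000000) / (9.5900000 − (-3.2200000)) = 4.1000000 − (20.1390000)/(12.8100000) = 2.5278689
g(2.5278689) = -0.8298791
u_3 = 2.5278689 − (-0.8298791)·(2.5278689 − 4.1000000) / (-0.8298791 − 9.5900000) = 2.5278689 − (1.3046787)/(-10.4198791) = 2.6530794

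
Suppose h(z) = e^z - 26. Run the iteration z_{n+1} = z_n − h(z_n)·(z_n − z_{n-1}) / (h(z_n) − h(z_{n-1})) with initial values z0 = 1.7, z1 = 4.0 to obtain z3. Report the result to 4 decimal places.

h(1.7) = -20.526053, h(4.0) = 28.598150
z2 = 4.000000 − 28.598150·(4.000000 − 1.700000) / (28.598150 − (-20.526053)) = 4.000000 − (65.775745)/(49.124203) = 2.661032
h(2.661032) = -11.688952
z3 = 2.661032 − (-11.688952)·(2.661032 − 4.000000) / (-11.688952 − 28.598150) = 2.661032 − (15.651135)/(-40.287102) = 3.049522

3.0495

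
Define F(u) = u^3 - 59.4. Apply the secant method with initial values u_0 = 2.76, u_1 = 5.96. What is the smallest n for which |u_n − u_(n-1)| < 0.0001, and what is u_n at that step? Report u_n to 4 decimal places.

n = 7, u_n = 3.9018

F(2.76) = -38.375424, F(5.96) = 152.308736
u_2 = 5.960000 − 152.308736·(3.200000)/(190.684160) = 3.404004;  |Δ| = 2.555996
F(3.404004) = -19.956979
u_3 = 3.404004 − (-19.956979)·(-2.555996)/(-172.265715) = 3.700116;  |Δ| = 0.296112
F(3.700116) = -8.742234
u_4 = 3.700116 − (-8.742234)·(0.296112)/(11.214745) = 3.930944;  |Δ| = 0.230828
F(3.930944) = 1.342226
u_5 = 3.930944 − 1.342226·(0.230828)/(10.084459) = 3.900222;  |Δ| = 0.030723
F(3.900222) = -0.070892
u_6 = 3.900222 − (-0.070892)·(-0.030723)/(-1.413118) = 3.901763;  |Δ| = 0.001541
F(3.901763) = -0.000528
u_7 = 3.901763 − (-0.000528)·(0.001541)/(0.070365) = 3.901774;  |Δ| = 0.000012
|u_7 − u_6| = 0.000012 < 0.0001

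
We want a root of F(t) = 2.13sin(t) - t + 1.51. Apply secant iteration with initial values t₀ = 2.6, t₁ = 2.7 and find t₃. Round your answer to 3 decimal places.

2.603

F(2.6) = 0.00802, F(2.7) = -0.27968
t₂ = 2.70000 − (-0.27968)·(2.70000 − 2.60000) / (-0.27968 − 0.00802) = 2.70000 − (-0.02797)/(-0.28770) = 2.60279
F(2.60279) = 0.00014
t₃ = 2.60279 − 0.00014·(2.60279 − 2.70000) / (0.00014 − (-0.27968)) = 2.60279 − (-0.00001)/(0.27982) = 2.60284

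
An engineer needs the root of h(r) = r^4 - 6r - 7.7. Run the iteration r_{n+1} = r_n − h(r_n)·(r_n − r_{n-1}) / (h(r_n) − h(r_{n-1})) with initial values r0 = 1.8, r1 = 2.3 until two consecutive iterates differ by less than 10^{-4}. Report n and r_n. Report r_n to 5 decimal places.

n = 6, r_n = 2.12682

h(1.8) = -8.0024000, h(2.3) = 6.4841000
r2 = 2.3000000 − 6.4841000·(0.5000000)/(14.4865000) = 2.0762020;  |Δ| = 0.2237980
h(2.0762020) = -1.5758131
r3 = 2.0762020 − (-1.5758131)·(-0.2237980)/(-8.0599131) = 2.1199573;  |Δ| = 0.0437553
h(2.1199573) = -0.2217407
r4 = 2.1199573 − (-0.2217407)·(0.0437553)/(1.3540724) = 2.1271226;  |Δ| = 0.0071653
h(2.1271226) = 0.0097260
r5 = 2.1271226 − 0.0097260·(0.0071653)/(0.2314667) = 2.1268215;  |Δ| = 0.0003011
h(2.1268215) = -0.0000560
r6 = 2.1268215 − (-0.0000560)·(-0.0003011)/(-0.0097820) = 2.1268232;  |Δ| = 0.0000017
|r6 − r5| = 0.0000017 < 10^{-4}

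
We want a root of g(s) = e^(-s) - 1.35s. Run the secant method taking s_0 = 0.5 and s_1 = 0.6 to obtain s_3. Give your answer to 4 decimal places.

g(0.5) = -0.068469, g(0.6) = -0.261188
s_2 = 0.600000 − (-0.261188)·(0.600000 − 0.500000) / (-0.261188 − (-0.068469)) = 0.600000 − (-0.026119)/(-0.192719) = 0.464472
g(0.464472) = 0.001430
s_3 = 0.464472 − 0.001430·(0.464472 − 0.600000) / (0.001430 − (-0.261188)) = 0.464472 − (-0.000194)/(0.262618) = 0.465210

0.4652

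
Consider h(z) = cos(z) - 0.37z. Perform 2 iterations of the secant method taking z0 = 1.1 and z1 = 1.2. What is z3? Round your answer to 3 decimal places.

h(1.1) = 0.04660, h(1.2) = -0.08164
z2 = 1.20000 − (-0.08164)·(1.20000 − 1.10000) / (-0.08164 − 0.04660) = 1.20000 − (-0.00816)/(-0.12824) = 1.13634
h(1.13634) = 0.00048
z3 = 1.13634 − 0.00048·(1.13634 − 1.20000) / (0.00048 − (-0.08164)) = 1.13634 − (-0.00003)/(0.08212) = 1.13671

1.137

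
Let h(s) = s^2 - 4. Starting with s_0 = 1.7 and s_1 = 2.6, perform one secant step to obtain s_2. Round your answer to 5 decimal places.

1.95814

h(1.7) = -1.1100000, h(2.6) = 2.7600000
s_2 = 2.6000000 − 2.7600000·(2.6000000 − 1.7000000) / (2.7600000 − (-1.1100000)) = 2.6000000 − (2.4840000)/(3.8700000) = 1.9581395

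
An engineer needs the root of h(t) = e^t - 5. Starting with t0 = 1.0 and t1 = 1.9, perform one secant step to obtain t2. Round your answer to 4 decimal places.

1.5176

h(1.0) = -2.281718, h(1.9) = 1.685894
t2 = 1.900000 − 1.685894·(1.900000 − 1.000000) / (1.685894 − (-2.281718)) = 1.900000 − (1.517305)/(3.967613) = 1.517577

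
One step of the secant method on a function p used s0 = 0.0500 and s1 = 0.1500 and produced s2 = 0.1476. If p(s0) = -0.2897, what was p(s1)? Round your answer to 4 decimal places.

0.0071

The secant line through (0.0500, -0.2897) and (0.1500, p(s1)) crosses zero at s2 = 0.1476.
So (0.0500, -0.2897), (0.1500, p(s1)), (0.1476, 0) are collinear:
p(s1) = -0.2897 · (0.1500 − 0.1476) / (0.0500 − 0.1476) = -0.2897 · (0.002400)/(-0.097600) = 0.007124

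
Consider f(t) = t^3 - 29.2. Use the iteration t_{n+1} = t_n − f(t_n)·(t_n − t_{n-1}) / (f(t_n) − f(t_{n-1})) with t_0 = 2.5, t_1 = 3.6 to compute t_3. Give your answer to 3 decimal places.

f(2.5) = -13.57500, f(3.6) = 17.45600
t_2 = 3.60000 − 17.45600·(3.60000 − 2.50000) / (17.45600 − (-13.57500)) = 3.60000 − (19.20160)/(31.03100) = 2.98121
f(2.98121) = -2.70410
t_3 = 2.98121 − (-2.70410)·(2.98121 − 3.60000) / (-2.70410 − 17.45600) = 2.98121 − (1.67326)/(-20.16010) = 3.06421

3.064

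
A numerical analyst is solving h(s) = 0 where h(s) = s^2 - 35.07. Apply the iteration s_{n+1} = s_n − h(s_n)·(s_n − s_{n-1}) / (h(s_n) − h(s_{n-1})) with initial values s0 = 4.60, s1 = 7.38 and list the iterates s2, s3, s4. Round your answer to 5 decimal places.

5.76110, 5.90414, 5.92224

h(4.60) = -13.9100000, h(7.38) = 19.3944000
s2 = 7.3800000 − 19.3944000·(7.3800000 − 4.6000000) / (19.3944000 − (-13.9100000)) = 7.3800000 − (53.9164320)/(33.3044000) = 5.7611018
h(5.7611018) = -1.8797056
s3 = 5.7611018 − (-1.8797056)·(5.7611018 − 7.3800000) / (-1.8797056 − 19.3944000) = 5.7611018 − (3.0430520)/(-21.2741056) = 5.9041420
h(5.9041420) = -0.2111070
s4 = 5.9041420 − (-0.2111070)·(5.9041420 − 5.7611018) / (-0.2111070 − (-1.8797056)) = 5.9041420 − (-0.0301968)/(1.6685986) = 5.9222391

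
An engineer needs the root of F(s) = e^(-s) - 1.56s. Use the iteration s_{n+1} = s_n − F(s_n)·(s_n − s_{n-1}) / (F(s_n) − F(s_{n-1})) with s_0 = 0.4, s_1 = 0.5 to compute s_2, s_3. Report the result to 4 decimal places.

F(0.4) = 0.046320, F(0.5) = -0.173469
s_2 = 0.500000 − (-0.173469)·(0.500000 − 0.400000) / (-0.173469 − 0.046320) = 0.500000 − (-0.017347)/(-0.219789) = 0.421075
F(0.421075) = -0.000536
s_3 = 0.421075 − (-0.000536)·(0.421075 − 0.500000) / (-0.000536 − (-0.173469)) = 0.421075 − (0.000042)/(0.172934) = 0.420830

0.4211, 0.4208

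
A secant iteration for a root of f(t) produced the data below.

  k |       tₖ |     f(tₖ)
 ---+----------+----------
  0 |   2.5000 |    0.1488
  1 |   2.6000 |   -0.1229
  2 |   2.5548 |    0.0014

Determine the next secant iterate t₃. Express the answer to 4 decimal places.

2.5553

t₃ = 2.5548 − 0.0014·(2.5548 − 2.6000) / (0.0014 − (-0.1229))
   = 2.5548 − (-0.000063)/(0.124300) = 2.555309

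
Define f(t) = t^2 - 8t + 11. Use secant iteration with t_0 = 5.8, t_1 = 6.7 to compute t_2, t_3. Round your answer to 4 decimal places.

f(5.8) = -1.760000, f(6.7) = 2.290000
t_2 = 6.700000 − 2.290000·(6.700000 − 5.800000) / (2.290000 − (-1.760000)) = 6.700000 − (2.061000)/(4.050000) = 6.191111
f(6.191111) = -0.199032
t_3 = 6.191111 − (-0.199032)·(6.191111 − 6.700000) / (-0.199032 − 2.290000) = 6.191111 − (0.101285)/(-2.489032) = 6.231804

6.1911, 6.2318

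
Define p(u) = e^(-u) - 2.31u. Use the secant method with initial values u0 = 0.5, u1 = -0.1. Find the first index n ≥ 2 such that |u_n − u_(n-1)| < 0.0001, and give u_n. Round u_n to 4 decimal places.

n = 5, u_n = 0.3157

p(0.5) = -0.548469, p(-0.1) = 1.336171
u2 = -0.100000 − 1.336171·(-0.600000)/(1.884640) = 0.325388;  |Δ| = 0.425388
p(0.325388) = -0.029398
u3 = 0.325388 − (-0.029398)·(0.425388)/(-1.365569) = 0.316230;  |Δ| = 0.009158
p(0.316230) = -0.001599
u4 = 0.316230 − (-0.001599)·(-0.009158)/(0.027799) = 0.315703;  |Δ| = 0.000527
p(0.315703) = 0.000002
u5 = 0.315703 − 0.000002·(-0.000527)/(0.001601) = 0.315704;  |Δ| = 0.000001
|u5 − u4| = 0.000001 < 0.0001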